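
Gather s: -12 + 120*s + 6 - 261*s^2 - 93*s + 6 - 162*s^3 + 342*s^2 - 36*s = -162*s^3 + 81*s^2 - 9*s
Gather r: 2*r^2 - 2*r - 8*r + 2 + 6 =2*r^2 - 10*r + 8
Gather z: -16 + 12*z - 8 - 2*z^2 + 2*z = -2*z^2 + 14*z - 24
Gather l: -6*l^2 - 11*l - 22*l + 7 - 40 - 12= -6*l^2 - 33*l - 45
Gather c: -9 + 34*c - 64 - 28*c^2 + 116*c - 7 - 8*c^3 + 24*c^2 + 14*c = -8*c^3 - 4*c^2 + 164*c - 80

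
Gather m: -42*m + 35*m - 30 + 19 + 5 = -7*m - 6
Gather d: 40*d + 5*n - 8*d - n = 32*d + 4*n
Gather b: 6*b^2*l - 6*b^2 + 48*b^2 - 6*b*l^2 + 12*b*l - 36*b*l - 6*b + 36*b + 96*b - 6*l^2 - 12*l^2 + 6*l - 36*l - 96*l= b^2*(6*l + 42) + b*(-6*l^2 - 24*l + 126) - 18*l^2 - 126*l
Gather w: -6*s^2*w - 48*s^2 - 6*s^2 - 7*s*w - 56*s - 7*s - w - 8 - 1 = -54*s^2 - 63*s + w*(-6*s^2 - 7*s - 1) - 9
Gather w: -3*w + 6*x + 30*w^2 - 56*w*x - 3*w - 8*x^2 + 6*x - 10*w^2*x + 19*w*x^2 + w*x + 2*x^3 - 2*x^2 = w^2*(30 - 10*x) + w*(19*x^2 - 55*x - 6) + 2*x^3 - 10*x^2 + 12*x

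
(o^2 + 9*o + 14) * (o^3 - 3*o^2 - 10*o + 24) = o^5 + 6*o^4 - 23*o^3 - 108*o^2 + 76*o + 336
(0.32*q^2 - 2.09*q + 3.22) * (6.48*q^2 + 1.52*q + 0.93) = 2.0736*q^4 - 13.0568*q^3 + 17.9864*q^2 + 2.9507*q + 2.9946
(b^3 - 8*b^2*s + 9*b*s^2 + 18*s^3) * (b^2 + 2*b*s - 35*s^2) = b^5 - 6*b^4*s - 42*b^3*s^2 + 316*b^2*s^3 - 279*b*s^4 - 630*s^5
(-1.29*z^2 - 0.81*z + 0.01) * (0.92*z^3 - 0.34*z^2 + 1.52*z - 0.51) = -1.1868*z^5 - 0.3066*z^4 - 1.6762*z^3 - 0.5767*z^2 + 0.4283*z - 0.0051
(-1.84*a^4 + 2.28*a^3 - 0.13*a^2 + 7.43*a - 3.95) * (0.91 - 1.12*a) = 2.0608*a^5 - 4.228*a^4 + 2.2204*a^3 - 8.4399*a^2 + 11.1853*a - 3.5945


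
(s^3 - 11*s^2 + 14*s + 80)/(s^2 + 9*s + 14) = (s^2 - 13*s + 40)/(s + 7)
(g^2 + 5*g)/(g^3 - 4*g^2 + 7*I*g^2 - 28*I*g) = (g + 5)/(g^2 + g*(-4 + 7*I) - 28*I)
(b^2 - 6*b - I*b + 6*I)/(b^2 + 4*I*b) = (b^2 - 6*b - I*b + 6*I)/(b*(b + 4*I))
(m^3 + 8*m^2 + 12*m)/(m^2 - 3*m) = (m^2 + 8*m + 12)/(m - 3)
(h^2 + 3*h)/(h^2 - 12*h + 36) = h*(h + 3)/(h^2 - 12*h + 36)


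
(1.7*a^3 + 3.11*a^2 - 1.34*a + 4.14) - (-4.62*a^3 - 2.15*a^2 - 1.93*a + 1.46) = 6.32*a^3 + 5.26*a^2 + 0.59*a + 2.68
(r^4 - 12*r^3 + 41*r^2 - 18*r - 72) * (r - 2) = r^5 - 14*r^4 + 65*r^3 - 100*r^2 - 36*r + 144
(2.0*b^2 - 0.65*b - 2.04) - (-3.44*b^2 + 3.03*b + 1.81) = 5.44*b^2 - 3.68*b - 3.85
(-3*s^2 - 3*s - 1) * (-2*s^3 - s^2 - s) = 6*s^5 + 9*s^4 + 8*s^3 + 4*s^2 + s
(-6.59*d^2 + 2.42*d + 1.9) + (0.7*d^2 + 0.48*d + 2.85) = -5.89*d^2 + 2.9*d + 4.75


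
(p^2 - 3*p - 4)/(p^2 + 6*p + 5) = (p - 4)/(p + 5)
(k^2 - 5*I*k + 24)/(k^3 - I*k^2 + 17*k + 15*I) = (k - 8*I)/(k^2 - 4*I*k + 5)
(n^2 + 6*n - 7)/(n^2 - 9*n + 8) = (n + 7)/(n - 8)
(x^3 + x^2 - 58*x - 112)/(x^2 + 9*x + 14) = x - 8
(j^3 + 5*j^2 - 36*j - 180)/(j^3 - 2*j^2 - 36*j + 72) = (j + 5)/(j - 2)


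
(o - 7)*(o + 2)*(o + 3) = o^3 - 2*o^2 - 29*o - 42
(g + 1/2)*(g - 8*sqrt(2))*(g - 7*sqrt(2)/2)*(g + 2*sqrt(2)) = g^4 - 19*sqrt(2)*g^3/2 + g^3/2 - 19*sqrt(2)*g^2/4 + 10*g^2 + 5*g + 112*sqrt(2)*g + 56*sqrt(2)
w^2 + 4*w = w*(w + 4)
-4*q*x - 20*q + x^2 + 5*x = (-4*q + x)*(x + 5)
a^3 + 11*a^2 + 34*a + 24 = (a + 1)*(a + 4)*(a + 6)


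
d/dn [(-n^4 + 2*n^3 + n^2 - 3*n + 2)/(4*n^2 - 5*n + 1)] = (-8*n^5 + 23*n^4 - 24*n^3 + 13*n^2 - 14*n + 7)/(16*n^4 - 40*n^3 + 33*n^2 - 10*n + 1)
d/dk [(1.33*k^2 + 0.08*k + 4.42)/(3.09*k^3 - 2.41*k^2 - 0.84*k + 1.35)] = (-4.1097*k^4 - 0.4944*k^3 - 41.8978*k^2 + 24.8954*k + 3.8208)/(9.5481*k^6 - 14.8938*k^5 + 0.616900000000001*k^4 + 12.3918*k^3 - 5.8014*k^2 - 2.268*k + 1.8225)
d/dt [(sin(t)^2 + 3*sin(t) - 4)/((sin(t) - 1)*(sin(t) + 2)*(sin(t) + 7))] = (-8*sin(t) + cos(t)^2 - 23)*cos(t)/((sin(t) + 2)^2*(sin(t) + 7)^2)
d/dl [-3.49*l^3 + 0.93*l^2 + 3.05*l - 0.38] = -10.47*l^2 + 1.86*l + 3.05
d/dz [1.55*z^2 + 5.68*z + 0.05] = 3.1*z + 5.68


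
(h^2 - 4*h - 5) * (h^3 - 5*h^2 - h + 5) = h^5 - 9*h^4 + 14*h^3 + 34*h^2 - 15*h - 25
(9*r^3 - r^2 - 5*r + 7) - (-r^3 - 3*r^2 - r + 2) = 10*r^3 + 2*r^2 - 4*r + 5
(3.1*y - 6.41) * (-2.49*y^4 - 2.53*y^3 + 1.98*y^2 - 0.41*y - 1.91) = -7.719*y^5 + 8.1179*y^4 + 22.3553*y^3 - 13.9628*y^2 - 3.2929*y + 12.2431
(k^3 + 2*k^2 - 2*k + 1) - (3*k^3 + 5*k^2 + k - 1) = -2*k^3 - 3*k^2 - 3*k + 2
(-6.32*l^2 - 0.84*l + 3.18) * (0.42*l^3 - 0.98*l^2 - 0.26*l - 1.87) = -2.6544*l^5 + 5.8408*l^4 + 3.802*l^3 + 8.9204*l^2 + 0.744*l - 5.9466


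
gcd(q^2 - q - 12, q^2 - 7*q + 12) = q - 4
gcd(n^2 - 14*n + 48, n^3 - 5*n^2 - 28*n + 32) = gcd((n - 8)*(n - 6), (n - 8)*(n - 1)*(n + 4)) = n - 8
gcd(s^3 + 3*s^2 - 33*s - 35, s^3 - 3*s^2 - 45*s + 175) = s^2 + 2*s - 35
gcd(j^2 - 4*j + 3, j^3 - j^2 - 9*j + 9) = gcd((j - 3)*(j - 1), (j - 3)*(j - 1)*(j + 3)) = j^2 - 4*j + 3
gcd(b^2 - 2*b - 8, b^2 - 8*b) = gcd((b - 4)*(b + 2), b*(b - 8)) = 1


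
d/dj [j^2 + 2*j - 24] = 2*j + 2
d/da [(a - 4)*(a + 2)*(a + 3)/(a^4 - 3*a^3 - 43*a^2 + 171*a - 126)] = (-a^6 - 2*a^5 + 2*a^4 + 354*a^3 - 1025*a^2 - 2316*a + 5868)/(a^8 - 6*a^7 - 77*a^6 + 600*a^5 + 571*a^4 - 13950*a^3 + 40077*a^2 - 43092*a + 15876)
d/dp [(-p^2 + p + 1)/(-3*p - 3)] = p*(p + 2)/(3*(p^2 + 2*p + 1))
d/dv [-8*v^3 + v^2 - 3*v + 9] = -24*v^2 + 2*v - 3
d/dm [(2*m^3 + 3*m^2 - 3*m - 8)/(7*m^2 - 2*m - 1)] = (14*m^4 - 8*m^3 + 9*m^2 + 106*m - 13)/(49*m^4 - 28*m^3 - 10*m^2 + 4*m + 1)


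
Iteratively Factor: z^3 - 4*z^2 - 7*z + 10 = (z + 2)*(z^2 - 6*z + 5) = (z - 5)*(z + 2)*(z - 1)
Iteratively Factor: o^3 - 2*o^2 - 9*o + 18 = (o - 2)*(o^2 - 9) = (o - 2)*(o + 3)*(o - 3)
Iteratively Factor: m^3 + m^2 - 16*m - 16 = (m + 1)*(m^2 - 16) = (m - 4)*(m + 1)*(m + 4)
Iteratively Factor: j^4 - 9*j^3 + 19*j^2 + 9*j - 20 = (j - 4)*(j^3 - 5*j^2 - j + 5) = (j - 4)*(j - 1)*(j^2 - 4*j - 5) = (j - 5)*(j - 4)*(j - 1)*(j + 1)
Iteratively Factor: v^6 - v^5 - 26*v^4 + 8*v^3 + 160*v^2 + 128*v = (v + 4)*(v^5 - 5*v^4 - 6*v^3 + 32*v^2 + 32*v) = (v + 1)*(v + 4)*(v^4 - 6*v^3 + 32*v) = (v - 4)*(v + 1)*(v + 4)*(v^3 - 2*v^2 - 8*v) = v*(v - 4)*(v + 1)*(v + 4)*(v^2 - 2*v - 8) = v*(v - 4)^2*(v + 1)*(v + 4)*(v + 2)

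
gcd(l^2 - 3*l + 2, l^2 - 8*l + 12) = l - 2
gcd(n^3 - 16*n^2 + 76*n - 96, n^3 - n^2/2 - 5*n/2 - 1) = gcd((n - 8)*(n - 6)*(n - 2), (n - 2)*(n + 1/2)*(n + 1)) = n - 2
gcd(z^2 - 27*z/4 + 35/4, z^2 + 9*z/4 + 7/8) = 1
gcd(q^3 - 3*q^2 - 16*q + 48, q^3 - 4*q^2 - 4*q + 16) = q - 4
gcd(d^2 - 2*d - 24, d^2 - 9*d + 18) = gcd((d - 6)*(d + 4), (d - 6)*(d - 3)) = d - 6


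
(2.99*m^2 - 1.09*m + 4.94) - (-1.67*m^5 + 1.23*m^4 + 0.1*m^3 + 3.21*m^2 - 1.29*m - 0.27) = 1.67*m^5 - 1.23*m^4 - 0.1*m^3 - 0.22*m^2 + 0.2*m + 5.21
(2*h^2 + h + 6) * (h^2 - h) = 2*h^4 - h^3 + 5*h^2 - 6*h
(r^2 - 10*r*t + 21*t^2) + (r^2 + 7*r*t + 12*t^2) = 2*r^2 - 3*r*t + 33*t^2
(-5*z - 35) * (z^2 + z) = -5*z^3 - 40*z^2 - 35*z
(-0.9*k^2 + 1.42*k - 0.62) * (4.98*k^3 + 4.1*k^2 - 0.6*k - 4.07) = -4.482*k^5 + 3.3816*k^4 + 3.2744*k^3 + 0.269000000000001*k^2 - 5.4074*k + 2.5234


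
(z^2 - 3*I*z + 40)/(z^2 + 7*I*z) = (z^2 - 3*I*z + 40)/(z*(z + 7*I))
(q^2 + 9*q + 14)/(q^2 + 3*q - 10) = (q^2 + 9*q + 14)/(q^2 + 3*q - 10)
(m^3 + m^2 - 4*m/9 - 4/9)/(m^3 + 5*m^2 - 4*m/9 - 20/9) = (m + 1)/(m + 5)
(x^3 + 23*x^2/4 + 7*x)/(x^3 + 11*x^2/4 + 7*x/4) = (x + 4)/(x + 1)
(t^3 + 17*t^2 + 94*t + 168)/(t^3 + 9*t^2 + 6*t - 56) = (t + 6)/(t - 2)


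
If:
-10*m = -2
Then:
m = 1/5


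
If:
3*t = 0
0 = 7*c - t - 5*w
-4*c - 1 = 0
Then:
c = -1/4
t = 0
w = -7/20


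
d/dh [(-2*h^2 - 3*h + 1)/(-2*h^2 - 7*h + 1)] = 4*(2*h^2 + 1)/(4*h^4 + 28*h^3 + 45*h^2 - 14*h + 1)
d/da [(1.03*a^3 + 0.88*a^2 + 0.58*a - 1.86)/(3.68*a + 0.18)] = (7.5808*a^3 + 3.7946*a^2 + 0.3168*a + 6.9492)/(13.5424*a^2 + 1.3248*a + 0.0324)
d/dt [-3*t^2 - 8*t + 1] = -6*t - 8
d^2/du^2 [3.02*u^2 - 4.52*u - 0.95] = 6.04000000000000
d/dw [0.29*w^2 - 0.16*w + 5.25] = 0.58*w - 0.16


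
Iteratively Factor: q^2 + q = (q + 1)*(q)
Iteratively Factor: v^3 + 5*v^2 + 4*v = (v + 1)*(v^2 + 4*v) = (v + 1)*(v + 4)*(v)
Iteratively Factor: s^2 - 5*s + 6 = (s - 2)*(s - 3)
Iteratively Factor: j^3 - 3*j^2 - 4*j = (j)*(j^2 - 3*j - 4) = j*(j + 1)*(j - 4)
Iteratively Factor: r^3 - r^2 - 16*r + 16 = (r + 4)*(r^2 - 5*r + 4) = (r - 4)*(r + 4)*(r - 1)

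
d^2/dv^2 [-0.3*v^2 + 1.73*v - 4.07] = -0.600000000000000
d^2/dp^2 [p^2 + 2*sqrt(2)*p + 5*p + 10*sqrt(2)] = 2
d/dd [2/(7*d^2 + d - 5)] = 2*(-14*d - 1)/(7*d^2 + d - 5)^2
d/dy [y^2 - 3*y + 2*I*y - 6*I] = 2*y - 3 + 2*I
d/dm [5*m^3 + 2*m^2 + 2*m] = 15*m^2 + 4*m + 2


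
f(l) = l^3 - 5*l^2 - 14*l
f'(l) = 3*l^2 - 10*l - 14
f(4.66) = -72.62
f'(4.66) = 4.55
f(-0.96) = 7.95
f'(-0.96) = -1.64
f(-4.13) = -97.91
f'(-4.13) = 78.47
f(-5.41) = -228.94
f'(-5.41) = 127.90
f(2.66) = -53.80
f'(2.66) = -19.37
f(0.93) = -16.54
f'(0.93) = -20.71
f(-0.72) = 7.11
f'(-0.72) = -5.24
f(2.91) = -58.44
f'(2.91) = -17.70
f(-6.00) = -312.00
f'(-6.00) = 154.00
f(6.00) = -48.00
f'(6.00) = 34.00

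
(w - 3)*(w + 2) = w^2 - w - 6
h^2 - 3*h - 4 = (h - 4)*(h + 1)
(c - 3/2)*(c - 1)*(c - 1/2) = c^3 - 3*c^2 + 11*c/4 - 3/4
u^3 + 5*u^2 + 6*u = u*(u + 2)*(u + 3)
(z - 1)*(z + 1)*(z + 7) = z^3 + 7*z^2 - z - 7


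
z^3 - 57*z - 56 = (z - 8)*(z + 1)*(z + 7)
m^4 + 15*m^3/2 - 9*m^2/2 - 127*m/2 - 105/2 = (m - 3)*(m + 1)*(m + 5/2)*(m + 7)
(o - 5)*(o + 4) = o^2 - o - 20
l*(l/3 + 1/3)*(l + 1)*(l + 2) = l^4/3 + 4*l^3/3 + 5*l^2/3 + 2*l/3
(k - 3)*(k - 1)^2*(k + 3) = k^4 - 2*k^3 - 8*k^2 + 18*k - 9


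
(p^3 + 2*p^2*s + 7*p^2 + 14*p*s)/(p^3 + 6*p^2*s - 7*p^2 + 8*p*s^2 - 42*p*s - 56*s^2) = p*(p + 7)/(p^2 + 4*p*s - 7*p - 28*s)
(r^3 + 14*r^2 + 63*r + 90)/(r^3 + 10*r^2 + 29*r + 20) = (r^2 + 9*r + 18)/(r^2 + 5*r + 4)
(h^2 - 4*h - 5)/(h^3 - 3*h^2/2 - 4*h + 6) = 2*(h^2 - 4*h - 5)/(2*h^3 - 3*h^2 - 8*h + 12)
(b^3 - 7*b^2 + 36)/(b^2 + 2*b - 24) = (b^3 - 7*b^2 + 36)/(b^2 + 2*b - 24)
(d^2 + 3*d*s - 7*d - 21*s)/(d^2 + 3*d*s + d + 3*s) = (d - 7)/(d + 1)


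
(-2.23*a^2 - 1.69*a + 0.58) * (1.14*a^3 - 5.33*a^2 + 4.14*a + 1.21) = -2.5422*a^5 + 9.9593*a^4 + 0.4367*a^3 - 12.7863*a^2 + 0.3563*a + 0.7018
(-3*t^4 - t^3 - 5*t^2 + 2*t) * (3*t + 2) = -9*t^5 - 9*t^4 - 17*t^3 - 4*t^2 + 4*t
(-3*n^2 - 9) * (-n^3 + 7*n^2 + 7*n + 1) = 3*n^5 - 21*n^4 - 12*n^3 - 66*n^2 - 63*n - 9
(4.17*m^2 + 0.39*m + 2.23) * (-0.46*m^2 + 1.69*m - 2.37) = -1.9182*m^4 + 6.8679*m^3 - 10.2496*m^2 + 2.8444*m - 5.2851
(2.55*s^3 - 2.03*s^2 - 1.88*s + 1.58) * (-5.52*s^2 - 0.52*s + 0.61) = -14.076*s^5 + 9.8796*s^4 + 12.9887*s^3 - 8.9823*s^2 - 1.9684*s + 0.9638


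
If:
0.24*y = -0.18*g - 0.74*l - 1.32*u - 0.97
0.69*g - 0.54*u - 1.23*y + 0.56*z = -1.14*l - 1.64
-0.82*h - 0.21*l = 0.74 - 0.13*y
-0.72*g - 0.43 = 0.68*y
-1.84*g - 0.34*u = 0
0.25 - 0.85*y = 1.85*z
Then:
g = -0.09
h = -0.49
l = -1.94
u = 0.46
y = -0.54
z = 0.38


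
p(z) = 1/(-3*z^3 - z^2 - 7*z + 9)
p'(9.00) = 0.00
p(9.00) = 0.00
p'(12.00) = 0.00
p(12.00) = 0.00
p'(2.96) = 0.01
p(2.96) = -0.01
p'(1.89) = 0.05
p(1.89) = -0.04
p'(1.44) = 0.19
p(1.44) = -0.08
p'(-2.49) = 0.01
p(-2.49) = 0.02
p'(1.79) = 0.07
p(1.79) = -0.04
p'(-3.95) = 0.00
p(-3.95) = 0.00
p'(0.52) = 0.48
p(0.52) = 0.21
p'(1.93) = 0.05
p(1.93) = -0.03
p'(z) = (9*z^2 + 2*z + 7)/(-3*z^3 - z^2 - 7*z + 9)^2 = (9*z^2 + 2*z + 7)/(3*z^3 + z^2 + 7*z - 9)^2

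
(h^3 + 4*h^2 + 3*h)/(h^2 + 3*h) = h + 1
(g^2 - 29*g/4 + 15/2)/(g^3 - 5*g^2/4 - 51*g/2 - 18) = (4*g - 5)/(4*g^2 + 19*g + 12)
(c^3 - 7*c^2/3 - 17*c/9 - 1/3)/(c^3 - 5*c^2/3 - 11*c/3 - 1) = (c + 1/3)/(c + 1)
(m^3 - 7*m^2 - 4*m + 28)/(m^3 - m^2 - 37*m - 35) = (m^2 - 4)/(m^2 + 6*m + 5)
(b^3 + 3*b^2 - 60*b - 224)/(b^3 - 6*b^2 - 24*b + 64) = (b + 7)/(b - 2)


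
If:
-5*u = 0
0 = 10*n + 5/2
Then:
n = -1/4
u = 0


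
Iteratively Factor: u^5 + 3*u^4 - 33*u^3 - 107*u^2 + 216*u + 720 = (u - 3)*(u^4 + 6*u^3 - 15*u^2 - 152*u - 240) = (u - 3)*(u + 4)*(u^3 + 2*u^2 - 23*u - 60) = (u - 3)*(u + 3)*(u + 4)*(u^2 - u - 20) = (u - 5)*(u - 3)*(u + 3)*(u + 4)*(u + 4)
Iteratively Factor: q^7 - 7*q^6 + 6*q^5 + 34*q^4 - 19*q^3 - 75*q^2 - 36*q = (q - 3)*(q^6 - 4*q^5 - 6*q^4 + 16*q^3 + 29*q^2 + 12*q) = (q - 3)*(q + 1)*(q^5 - 5*q^4 - q^3 + 17*q^2 + 12*q) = (q - 4)*(q - 3)*(q + 1)*(q^4 - q^3 - 5*q^2 - 3*q) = (q - 4)*(q - 3)*(q + 1)^2*(q^3 - 2*q^2 - 3*q) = (q - 4)*(q - 3)^2*(q + 1)^2*(q^2 + q) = (q - 4)*(q - 3)^2*(q + 1)^3*(q)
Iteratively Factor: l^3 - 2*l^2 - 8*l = (l - 4)*(l^2 + 2*l) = (l - 4)*(l + 2)*(l)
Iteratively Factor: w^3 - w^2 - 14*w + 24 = (w + 4)*(w^2 - 5*w + 6) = (w - 3)*(w + 4)*(w - 2)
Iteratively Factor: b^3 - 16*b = (b - 4)*(b^2 + 4*b) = b*(b - 4)*(b + 4)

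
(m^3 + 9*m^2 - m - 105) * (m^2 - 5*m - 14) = m^5 + 4*m^4 - 60*m^3 - 226*m^2 + 539*m + 1470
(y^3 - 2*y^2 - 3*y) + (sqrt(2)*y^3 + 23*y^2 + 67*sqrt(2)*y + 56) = y^3 + sqrt(2)*y^3 + 21*y^2 - 3*y + 67*sqrt(2)*y + 56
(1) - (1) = 0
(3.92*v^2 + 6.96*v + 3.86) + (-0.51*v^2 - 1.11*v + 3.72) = 3.41*v^2 + 5.85*v + 7.58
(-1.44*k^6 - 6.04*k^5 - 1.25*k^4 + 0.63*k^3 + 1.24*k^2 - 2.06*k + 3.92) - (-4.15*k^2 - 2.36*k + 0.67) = -1.44*k^6 - 6.04*k^5 - 1.25*k^4 + 0.63*k^3 + 5.39*k^2 + 0.3*k + 3.25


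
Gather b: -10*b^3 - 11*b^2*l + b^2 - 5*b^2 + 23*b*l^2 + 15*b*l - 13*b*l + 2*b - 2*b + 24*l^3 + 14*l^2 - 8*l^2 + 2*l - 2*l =-10*b^3 + b^2*(-11*l - 4) + b*(23*l^2 + 2*l) + 24*l^3 + 6*l^2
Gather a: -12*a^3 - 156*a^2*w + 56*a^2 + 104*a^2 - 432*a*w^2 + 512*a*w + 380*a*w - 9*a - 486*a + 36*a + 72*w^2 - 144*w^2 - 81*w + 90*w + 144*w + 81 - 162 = -12*a^3 + a^2*(160 - 156*w) + a*(-432*w^2 + 892*w - 459) - 72*w^2 + 153*w - 81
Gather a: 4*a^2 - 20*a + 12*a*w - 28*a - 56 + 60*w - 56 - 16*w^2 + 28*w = 4*a^2 + a*(12*w - 48) - 16*w^2 + 88*w - 112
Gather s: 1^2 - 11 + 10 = 0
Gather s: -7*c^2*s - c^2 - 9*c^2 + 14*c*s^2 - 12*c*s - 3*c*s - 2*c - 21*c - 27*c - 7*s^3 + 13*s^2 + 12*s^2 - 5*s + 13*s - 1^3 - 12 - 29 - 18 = -10*c^2 - 50*c - 7*s^3 + s^2*(14*c + 25) + s*(-7*c^2 - 15*c + 8) - 60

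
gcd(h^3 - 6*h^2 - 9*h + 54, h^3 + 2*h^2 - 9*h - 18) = h^2 - 9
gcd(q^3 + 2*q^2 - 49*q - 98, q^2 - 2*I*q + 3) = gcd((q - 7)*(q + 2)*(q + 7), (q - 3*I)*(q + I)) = 1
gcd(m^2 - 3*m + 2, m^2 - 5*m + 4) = m - 1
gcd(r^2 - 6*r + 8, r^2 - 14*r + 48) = 1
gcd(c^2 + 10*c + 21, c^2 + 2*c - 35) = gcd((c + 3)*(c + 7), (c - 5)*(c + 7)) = c + 7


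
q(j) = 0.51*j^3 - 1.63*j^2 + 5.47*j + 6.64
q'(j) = 1.53*j^2 - 3.26*j + 5.47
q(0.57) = 9.32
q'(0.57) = 4.11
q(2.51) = 18.17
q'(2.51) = 6.93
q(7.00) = 139.99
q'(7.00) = 57.62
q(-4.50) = -97.46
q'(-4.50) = 51.12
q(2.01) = 15.19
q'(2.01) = 5.10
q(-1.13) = -2.36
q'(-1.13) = 11.11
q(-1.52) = -7.23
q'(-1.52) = 13.96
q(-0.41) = 4.09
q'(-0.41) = 7.06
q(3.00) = 22.15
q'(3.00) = 9.46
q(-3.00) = -38.21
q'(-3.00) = 29.02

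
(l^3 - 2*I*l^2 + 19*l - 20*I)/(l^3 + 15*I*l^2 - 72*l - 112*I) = (l^2 - 6*I*l - 5)/(l^2 + 11*I*l - 28)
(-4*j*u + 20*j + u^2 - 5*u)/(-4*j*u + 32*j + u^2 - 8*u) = (u - 5)/(u - 8)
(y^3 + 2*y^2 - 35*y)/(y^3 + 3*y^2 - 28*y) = (y - 5)/(y - 4)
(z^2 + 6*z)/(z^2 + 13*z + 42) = z/(z + 7)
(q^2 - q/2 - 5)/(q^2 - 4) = (q - 5/2)/(q - 2)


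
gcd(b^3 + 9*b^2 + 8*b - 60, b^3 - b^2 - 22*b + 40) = b^2 + 3*b - 10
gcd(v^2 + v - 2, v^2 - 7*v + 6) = v - 1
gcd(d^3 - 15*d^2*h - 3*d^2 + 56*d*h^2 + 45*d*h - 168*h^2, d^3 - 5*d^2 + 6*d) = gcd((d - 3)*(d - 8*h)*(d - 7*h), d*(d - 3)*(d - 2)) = d - 3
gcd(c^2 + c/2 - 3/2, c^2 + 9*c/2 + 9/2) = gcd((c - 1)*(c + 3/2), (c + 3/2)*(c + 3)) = c + 3/2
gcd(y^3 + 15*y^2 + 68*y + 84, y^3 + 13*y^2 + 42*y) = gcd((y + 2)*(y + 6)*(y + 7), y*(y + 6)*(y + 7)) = y^2 + 13*y + 42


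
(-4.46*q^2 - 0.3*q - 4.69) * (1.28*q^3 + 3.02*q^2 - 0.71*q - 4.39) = -5.7088*q^5 - 13.8532*q^4 - 3.7426*q^3 + 5.6286*q^2 + 4.6469*q + 20.5891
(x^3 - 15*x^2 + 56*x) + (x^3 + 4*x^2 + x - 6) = 2*x^3 - 11*x^2 + 57*x - 6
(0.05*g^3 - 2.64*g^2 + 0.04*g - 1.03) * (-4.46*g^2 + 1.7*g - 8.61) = -0.223*g^5 + 11.8594*g^4 - 5.0969*g^3 + 27.3922*g^2 - 2.0954*g + 8.8683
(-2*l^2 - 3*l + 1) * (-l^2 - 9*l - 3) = 2*l^4 + 21*l^3 + 32*l^2 - 3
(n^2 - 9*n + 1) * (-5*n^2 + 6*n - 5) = -5*n^4 + 51*n^3 - 64*n^2 + 51*n - 5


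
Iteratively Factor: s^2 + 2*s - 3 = (s + 3)*(s - 1)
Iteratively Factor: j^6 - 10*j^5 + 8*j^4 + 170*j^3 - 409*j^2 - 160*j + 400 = (j - 1)*(j^5 - 9*j^4 - j^3 + 169*j^2 - 240*j - 400) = (j - 5)*(j - 1)*(j^4 - 4*j^3 - 21*j^2 + 64*j + 80) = (j - 5)*(j - 4)*(j - 1)*(j^3 - 21*j - 20) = (j - 5)*(j - 4)*(j - 1)*(j + 4)*(j^2 - 4*j - 5) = (j - 5)^2*(j - 4)*(j - 1)*(j + 4)*(j + 1)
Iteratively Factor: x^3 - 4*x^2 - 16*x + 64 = (x - 4)*(x^2 - 16) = (x - 4)^2*(x + 4)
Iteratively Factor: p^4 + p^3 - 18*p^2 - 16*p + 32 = (p - 4)*(p^3 + 5*p^2 + 2*p - 8) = (p - 4)*(p + 2)*(p^2 + 3*p - 4) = (p - 4)*(p - 1)*(p + 2)*(p + 4)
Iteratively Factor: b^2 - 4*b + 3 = (b - 1)*(b - 3)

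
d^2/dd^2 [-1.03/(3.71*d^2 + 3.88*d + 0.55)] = (28.354046*d^2 + 29.653288*d - 1.03*(7.42*d + 3.88)*(14.84*d + 7.76) + 4.20343)/(3.71*d^2 + 3.88*d + 0.55)^3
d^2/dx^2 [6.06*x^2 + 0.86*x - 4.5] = 12.1200000000000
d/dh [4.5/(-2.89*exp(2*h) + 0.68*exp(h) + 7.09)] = (26.01*exp(h) - 3.06)*exp(h)/(-2.89*exp(2*h) + 0.68*exp(h) + 7.09)^2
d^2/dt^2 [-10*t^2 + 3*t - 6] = -20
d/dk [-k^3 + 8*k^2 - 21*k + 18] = -3*k^2 + 16*k - 21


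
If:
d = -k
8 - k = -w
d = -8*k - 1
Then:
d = 1/7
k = -1/7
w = -57/7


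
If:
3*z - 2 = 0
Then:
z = 2/3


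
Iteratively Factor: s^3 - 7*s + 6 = (s + 3)*(s^2 - 3*s + 2) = (s - 2)*(s + 3)*(s - 1)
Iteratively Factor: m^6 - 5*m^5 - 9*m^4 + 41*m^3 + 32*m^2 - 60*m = (m - 3)*(m^5 - 2*m^4 - 15*m^3 - 4*m^2 + 20*m) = (m - 3)*(m - 1)*(m^4 - m^3 - 16*m^2 - 20*m) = m*(m - 3)*(m - 1)*(m^3 - m^2 - 16*m - 20) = m*(m - 3)*(m - 1)*(m + 2)*(m^2 - 3*m - 10) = m*(m - 5)*(m - 3)*(m - 1)*(m + 2)*(m + 2)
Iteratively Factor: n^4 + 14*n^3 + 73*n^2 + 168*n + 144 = (n + 3)*(n^3 + 11*n^2 + 40*n + 48) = (n + 3)*(n + 4)*(n^2 + 7*n + 12) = (n + 3)*(n + 4)^2*(n + 3)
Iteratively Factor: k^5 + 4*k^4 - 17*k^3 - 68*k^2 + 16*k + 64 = (k + 1)*(k^4 + 3*k^3 - 20*k^2 - 48*k + 64) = (k - 4)*(k + 1)*(k^3 + 7*k^2 + 8*k - 16) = (k - 4)*(k + 1)*(k + 4)*(k^2 + 3*k - 4) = (k - 4)*(k + 1)*(k + 4)^2*(k - 1)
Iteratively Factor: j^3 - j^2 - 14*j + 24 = (j - 2)*(j^2 + j - 12) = (j - 2)*(j + 4)*(j - 3)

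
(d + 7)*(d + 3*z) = d^2 + 3*d*z + 7*d + 21*z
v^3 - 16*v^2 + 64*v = v*(v - 8)^2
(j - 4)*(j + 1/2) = j^2 - 7*j/2 - 2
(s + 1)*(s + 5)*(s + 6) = s^3 + 12*s^2 + 41*s + 30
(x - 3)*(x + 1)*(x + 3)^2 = x^4 + 4*x^3 - 6*x^2 - 36*x - 27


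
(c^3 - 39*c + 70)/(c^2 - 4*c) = (c^3 - 39*c + 70)/(c*(c - 4))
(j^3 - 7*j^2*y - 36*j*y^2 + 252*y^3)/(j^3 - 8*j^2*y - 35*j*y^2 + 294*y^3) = (-j + 6*y)/(-j + 7*y)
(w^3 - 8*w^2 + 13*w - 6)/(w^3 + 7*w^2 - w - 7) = (w^2 - 7*w + 6)/(w^2 + 8*w + 7)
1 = 1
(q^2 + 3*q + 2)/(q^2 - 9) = (q^2 + 3*q + 2)/(q^2 - 9)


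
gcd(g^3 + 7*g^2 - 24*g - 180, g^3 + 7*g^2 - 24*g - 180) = g^3 + 7*g^2 - 24*g - 180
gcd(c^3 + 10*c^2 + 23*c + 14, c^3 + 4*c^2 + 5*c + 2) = c^2 + 3*c + 2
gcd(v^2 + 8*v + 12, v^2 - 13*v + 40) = 1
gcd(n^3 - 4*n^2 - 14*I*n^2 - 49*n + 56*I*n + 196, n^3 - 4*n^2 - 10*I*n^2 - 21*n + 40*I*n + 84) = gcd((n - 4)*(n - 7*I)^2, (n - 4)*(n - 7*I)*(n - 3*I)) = n^2 + n*(-4 - 7*I) + 28*I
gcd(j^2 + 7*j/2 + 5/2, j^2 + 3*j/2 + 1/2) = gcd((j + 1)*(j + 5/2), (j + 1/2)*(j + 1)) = j + 1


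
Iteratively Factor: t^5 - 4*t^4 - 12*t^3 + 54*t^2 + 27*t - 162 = (t - 3)*(t^4 - t^3 - 15*t^2 + 9*t + 54) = (t - 3)*(t + 3)*(t^3 - 4*t^2 - 3*t + 18) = (t - 3)^2*(t + 3)*(t^2 - t - 6) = (t - 3)^3*(t + 3)*(t + 2)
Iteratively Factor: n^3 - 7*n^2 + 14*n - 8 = (n - 4)*(n^2 - 3*n + 2) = (n - 4)*(n - 1)*(n - 2)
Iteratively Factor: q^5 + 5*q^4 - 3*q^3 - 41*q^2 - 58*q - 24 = (q - 3)*(q^4 + 8*q^3 + 21*q^2 + 22*q + 8) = (q - 3)*(q + 4)*(q^3 + 4*q^2 + 5*q + 2) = (q - 3)*(q + 2)*(q + 4)*(q^2 + 2*q + 1) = (q - 3)*(q + 1)*(q + 2)*(q + 4)*(q + 1)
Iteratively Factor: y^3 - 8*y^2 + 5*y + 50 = (y - 5)*(y^2 - 3*y - 10) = (y - 5)^2*(y + 2)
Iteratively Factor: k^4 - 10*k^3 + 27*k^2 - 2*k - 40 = (k - 4)*(k^3 - 6*k^2 + 3*k + 10) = (k - 4)*(k + 1)*(k^2 - 7*k + 10) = (k - 5)*(k - 4)*(k + 1)*(k - 2)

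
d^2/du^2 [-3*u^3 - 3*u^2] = -18*u - 6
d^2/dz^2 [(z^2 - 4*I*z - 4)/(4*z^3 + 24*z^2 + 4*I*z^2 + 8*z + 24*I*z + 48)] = (z^6 - 12*I*z^5 + z^4*(-18 - 90*I) + z^3*(-258 - 202*I) + z^2*(-660 + 36*I) + z*(-72 + 408*I) + 272 + 48*I)/(2*z^9 + z^8*(36 + 6*I) + z^7*(222 + 108*I) + z^6*(540 + 670*I) + z^5*(660 + 1692*I) + z^4*(1512 + 2400*I) + z^3*(1312 + 5184*I) + z^2*(2880 + 2592*I) + z*(1728 + 5184*I) + 3456)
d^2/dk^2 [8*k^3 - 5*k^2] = 48*k - 10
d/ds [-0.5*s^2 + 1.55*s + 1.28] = 1.55 - 1.0*s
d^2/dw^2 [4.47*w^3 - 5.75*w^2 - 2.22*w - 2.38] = 26.82*w - 11.5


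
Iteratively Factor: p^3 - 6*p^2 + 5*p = (p - 5)*(p^2 - p) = p*(p - 5)*(p - 1)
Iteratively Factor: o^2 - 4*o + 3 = (o - 1)*(o - 3)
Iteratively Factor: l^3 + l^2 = (l)*(l^2 + l) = l*(l + 1)*(l)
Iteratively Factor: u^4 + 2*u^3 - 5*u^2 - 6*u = (u)*(u^3 + 2*u^2 - 5*u - 6) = u*(u + 1)*(u^2 + u - 6) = u*(u + 1)*(u + 3)*(u - 2)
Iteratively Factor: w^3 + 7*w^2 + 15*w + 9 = (w + 1)*(w^2 + 6*w + 9) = (w + 1)*(w + 3)*(w + 3)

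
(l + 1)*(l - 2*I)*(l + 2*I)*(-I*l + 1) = -I*l^4 + l^3 - I*l^3 + l^2 - 4*I*l^2 + 4*l - 4*I*l + 4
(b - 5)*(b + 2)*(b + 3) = b^3 - 19*b - 30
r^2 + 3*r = r*(r + 3)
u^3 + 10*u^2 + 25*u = u*(u + 5)^2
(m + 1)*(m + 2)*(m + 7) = m^3 + 10*m^2 + 23*m + 14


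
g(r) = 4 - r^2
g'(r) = -2*r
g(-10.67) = -109.85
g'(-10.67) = 21.34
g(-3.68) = -9.54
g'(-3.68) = 7.36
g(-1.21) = 2.54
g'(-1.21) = 2.42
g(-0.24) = 3.94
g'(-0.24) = 0.48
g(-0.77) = 3.41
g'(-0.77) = 1.54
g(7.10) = -46.41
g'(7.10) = -14.20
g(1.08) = 2.83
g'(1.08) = -2.16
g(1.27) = 2.39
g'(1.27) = -2.54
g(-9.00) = -77.00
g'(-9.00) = 18.00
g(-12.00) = -140.00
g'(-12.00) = 24.00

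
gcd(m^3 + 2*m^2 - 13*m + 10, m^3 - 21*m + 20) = m^2 + 4*m - 5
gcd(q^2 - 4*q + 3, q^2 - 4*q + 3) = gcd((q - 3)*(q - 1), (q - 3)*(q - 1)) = q^2 - 4*q + 3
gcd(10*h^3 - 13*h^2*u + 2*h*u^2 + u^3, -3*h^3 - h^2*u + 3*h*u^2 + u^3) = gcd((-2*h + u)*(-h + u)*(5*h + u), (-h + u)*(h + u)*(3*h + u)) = -h + u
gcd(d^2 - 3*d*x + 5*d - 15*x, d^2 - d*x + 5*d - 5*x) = d + 5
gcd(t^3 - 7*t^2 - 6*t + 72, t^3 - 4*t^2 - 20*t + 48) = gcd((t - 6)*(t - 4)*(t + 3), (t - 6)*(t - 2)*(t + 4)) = t - 6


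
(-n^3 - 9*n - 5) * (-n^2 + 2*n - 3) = n^5 - 2*n^4 + 12*n^3 - 13*n^2 + 17*n + 15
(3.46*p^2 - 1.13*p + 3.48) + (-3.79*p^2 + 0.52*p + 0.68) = -0.33*p^2 - 0.61*p + 4.16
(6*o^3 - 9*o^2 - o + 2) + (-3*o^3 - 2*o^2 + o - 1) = 3*o^3 - 11*o^2 + 1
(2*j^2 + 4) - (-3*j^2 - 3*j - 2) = 5*j^2 + 3*j + 6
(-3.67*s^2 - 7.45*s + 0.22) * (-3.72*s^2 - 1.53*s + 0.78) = 13.6524*s^4 + 33.3291*s^3 + 7.7175*s^2 - 6.1476*s + 0.1716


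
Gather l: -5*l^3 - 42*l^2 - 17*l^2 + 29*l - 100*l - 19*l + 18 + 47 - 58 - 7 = -5*l^3 - 59*l^2 - 90*l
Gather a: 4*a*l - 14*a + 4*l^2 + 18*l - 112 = a*(4*l - 14) + 4*l^2 + 18*l - 112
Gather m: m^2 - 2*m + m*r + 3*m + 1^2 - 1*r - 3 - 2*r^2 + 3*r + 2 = m^2 + m*(r + 1) - 2*r^2 + 2*r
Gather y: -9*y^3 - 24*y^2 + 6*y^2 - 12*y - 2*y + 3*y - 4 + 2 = -9*y^3 - 18*y^2 - 11*y - 2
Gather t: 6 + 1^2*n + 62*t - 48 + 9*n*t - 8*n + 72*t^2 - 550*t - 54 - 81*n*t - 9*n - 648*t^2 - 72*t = -16*n - 576*t^2 + t*(-72*n - 560) - 96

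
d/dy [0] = 0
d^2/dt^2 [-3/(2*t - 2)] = -3/(t - 1)^3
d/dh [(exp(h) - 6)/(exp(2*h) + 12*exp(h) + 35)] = (-2*(exp(h) - 6)*(exp(h) + 6) + exp(2*h) + 12*exp(h) + 35)*exp(h)/(exp(2*h) + 12*exp(h) + 35)^2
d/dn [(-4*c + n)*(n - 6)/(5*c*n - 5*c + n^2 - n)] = ((4*c - n)*(n - 6)*(5*c + 2*n - 1) + 2*(-2*c + n - 3)*(5*c*n - 5*c + n^2 - n))/(5*c*n - 5*c + n^2 - n)^2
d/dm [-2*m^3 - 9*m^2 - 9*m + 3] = -6*m^2 - 18*m - 9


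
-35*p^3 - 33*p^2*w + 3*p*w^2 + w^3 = (-5*p + w)*(p + w)*(7*p + w)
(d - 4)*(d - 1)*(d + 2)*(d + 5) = d^4 + 2*d^3 - 21*d^2 - 22*d + 40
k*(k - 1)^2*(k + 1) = k^4 - k^3 - k^2 + k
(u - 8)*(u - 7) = u^2 - 15*u + 56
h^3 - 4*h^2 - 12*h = h*(h - 6)*(h + 2)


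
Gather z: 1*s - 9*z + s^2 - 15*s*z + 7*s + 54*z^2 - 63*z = s^2 + 8*s + 54*z^2 + z*(-15*s - 72)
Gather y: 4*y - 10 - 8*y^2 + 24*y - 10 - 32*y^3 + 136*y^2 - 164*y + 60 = -32*y^3 + 128*y^2 - 136*y + 40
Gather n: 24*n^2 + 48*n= 24*n^2 + 48*n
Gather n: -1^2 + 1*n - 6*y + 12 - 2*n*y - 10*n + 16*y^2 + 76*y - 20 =n*(-2*y - 9) + 16*y^2 + 70*y - 9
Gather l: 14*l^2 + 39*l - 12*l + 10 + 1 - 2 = 14*l^2 + 27*l + 9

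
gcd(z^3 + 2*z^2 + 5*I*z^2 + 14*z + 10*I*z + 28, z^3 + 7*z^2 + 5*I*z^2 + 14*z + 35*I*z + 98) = z^2 + 5*I*z + 14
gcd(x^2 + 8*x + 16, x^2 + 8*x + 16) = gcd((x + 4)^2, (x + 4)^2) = x^2 + 8*x + 16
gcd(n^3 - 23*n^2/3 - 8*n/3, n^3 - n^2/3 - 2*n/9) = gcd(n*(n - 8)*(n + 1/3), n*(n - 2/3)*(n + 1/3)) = n^2 + n/3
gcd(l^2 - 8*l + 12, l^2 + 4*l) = 1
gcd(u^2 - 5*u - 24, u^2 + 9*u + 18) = u + 3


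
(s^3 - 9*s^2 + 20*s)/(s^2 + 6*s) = (s^2 - 9*s + 20)/(s + 6)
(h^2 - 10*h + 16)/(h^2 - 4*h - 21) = (-h^2 + 10*h - 16)/(-h^2 + 4*h + 21)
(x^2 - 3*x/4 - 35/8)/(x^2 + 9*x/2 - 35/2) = (x + 7/4)/(x + 7)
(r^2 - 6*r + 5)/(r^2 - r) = (r - 5)/r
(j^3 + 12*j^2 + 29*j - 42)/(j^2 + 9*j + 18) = (j^2 + 6*j - 7)/(j + 3)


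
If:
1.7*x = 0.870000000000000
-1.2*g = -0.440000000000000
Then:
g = 0.37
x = 0.51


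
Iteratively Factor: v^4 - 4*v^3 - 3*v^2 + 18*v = (v - 3)*(v^3 - v^2 - 6*v) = (v - 3)^2*(v^2 + 2*v) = (v - 3)^2*(v + 2)*(v)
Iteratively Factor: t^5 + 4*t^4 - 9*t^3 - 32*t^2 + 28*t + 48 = (t + 1)*(t^4 + 3*t^3 - 12*t^2 - 20*t + 48) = (t - 2)*(t + 1)*(t^3 + 5*t^2 - 2*t - 24) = (t - 2)*(t + 1)*(t + 4)*(t^2 + t - 6) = (t - 2)*(t + 1)*(t + 3)*(t + 4)*(t - 2)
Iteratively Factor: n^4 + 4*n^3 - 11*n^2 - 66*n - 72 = (n + 3)*(n^3 + n^2 - 14*n - 24) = (n - 4)*(n + 3)*(n^2 + 5*n + 6) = (n - 4)*(n + 2)*(n + 3)*(n + 3)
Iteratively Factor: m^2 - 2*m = (m)*(m - 2)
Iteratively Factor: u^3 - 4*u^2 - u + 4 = (u + 1)*(u^2 - 5*u + 4) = (u - 4)*(u + 1)*(u - 1)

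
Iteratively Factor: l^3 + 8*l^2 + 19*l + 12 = (l + 1)*(l^2 + 7*l + 12) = (l + 1)*(l + 3)*(l + 4)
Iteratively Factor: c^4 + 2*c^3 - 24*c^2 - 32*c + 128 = (c + 4)*(c^3 - 2*c^2 - 16*c + 32) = (c - 2)*(c + 4)*(c^2 - 16) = (c - 2)*(c + 4)^2*(c - 4)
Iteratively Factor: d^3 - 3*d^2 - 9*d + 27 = (d - 3)*(d^2 - 9) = (d - 3)^2*(d + 3)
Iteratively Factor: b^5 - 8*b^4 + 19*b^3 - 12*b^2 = (b)*(b^4 - 8*b^3 + 19*b^2 - 12*b) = b*(b - 4)*(b^3 - 4*b^2 + 3*b) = b*(b - 4)*(b - 1)*(b^2 - 3*b) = b*(b - 4)*(b - 3)*(b - 1)*(b)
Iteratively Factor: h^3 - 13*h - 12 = (h + 1)*(h^2 - h - 12) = (h + 1)*(h + 3)*(h - 4)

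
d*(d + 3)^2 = d^3 + 6*d^2 + 9*d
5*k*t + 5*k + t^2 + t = (5*k + t)*(t + 1)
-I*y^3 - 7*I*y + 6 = (y - 3*I)*(y + 2*I)*(-I*y + 1)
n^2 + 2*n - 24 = (n - 4)*(n + 6)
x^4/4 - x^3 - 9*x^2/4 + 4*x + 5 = (x/2 + 1/2)*(x/2 + 1)*(x - 5)*(x - 2)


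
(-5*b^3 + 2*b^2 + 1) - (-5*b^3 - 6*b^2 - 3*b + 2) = 8*b^2 + 3*b - 1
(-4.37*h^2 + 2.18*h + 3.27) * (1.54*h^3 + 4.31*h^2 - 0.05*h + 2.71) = -6.7298*h^5 - 15.4775*h^4 + 14.6501*h^3 + 2.142*h^2 + 5.7443*h + 8.8617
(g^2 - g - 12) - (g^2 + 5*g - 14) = 2 - 6*g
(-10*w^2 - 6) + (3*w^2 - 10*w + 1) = -7*w^2 - 10*w - 5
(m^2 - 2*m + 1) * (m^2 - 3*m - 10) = m^4 - 5*m^3 - 3*m^2 + 17*m - 10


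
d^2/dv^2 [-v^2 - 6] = -2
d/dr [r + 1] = 1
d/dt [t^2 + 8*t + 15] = 2*t + 8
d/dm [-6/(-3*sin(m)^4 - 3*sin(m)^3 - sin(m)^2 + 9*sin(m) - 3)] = 6*(-12*sin(m)^3 - 9*sin(m)^2 - 2*sin(m) + 9)*cos(m)/(3*sin(m)^4 + 3*sin(m)^3 + sin(m)^2 - 9*sin(m) + 3)^2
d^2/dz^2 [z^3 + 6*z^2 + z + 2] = 6*z + 12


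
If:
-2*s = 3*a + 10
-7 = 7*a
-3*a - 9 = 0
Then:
No Solution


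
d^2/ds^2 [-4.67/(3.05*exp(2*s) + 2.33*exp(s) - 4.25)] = (-4.67*(6.1*exp(s) + 2.33)*(12.2*exp(s) + 4.66)*exp(s) + (56.974*exp(s) + 10.8811)*(3.05*exp(2*s) + 2.33*exp(s) - 4.25))*exp(s)/(3.05*exp(2*s) + 2.33*exp(s) - 4.25)^3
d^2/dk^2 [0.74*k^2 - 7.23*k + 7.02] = 1.48000000000000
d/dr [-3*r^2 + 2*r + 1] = 2 - 6*r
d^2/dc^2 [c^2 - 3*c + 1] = 2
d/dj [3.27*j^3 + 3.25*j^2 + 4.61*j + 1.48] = 9.81*j^2 + 6.5*j + 4.61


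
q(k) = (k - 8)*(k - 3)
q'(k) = 2*k - 11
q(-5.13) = 106.75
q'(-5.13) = -21.26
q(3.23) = -1.10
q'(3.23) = -4.54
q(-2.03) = 50.45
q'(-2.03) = -15.06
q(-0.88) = 34.45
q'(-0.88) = -12.76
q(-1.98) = 49.70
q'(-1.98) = -14.96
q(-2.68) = 60.66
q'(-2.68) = -16.36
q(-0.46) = 29.27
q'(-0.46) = -11.92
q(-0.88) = 34.45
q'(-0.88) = -12.76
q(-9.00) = 204.00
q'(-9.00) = -29.00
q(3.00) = 0.00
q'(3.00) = -5.00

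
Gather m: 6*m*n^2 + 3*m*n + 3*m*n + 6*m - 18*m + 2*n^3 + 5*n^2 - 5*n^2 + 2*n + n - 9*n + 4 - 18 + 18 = m*(6*n^2 + 6*n - 12) + 2*n^3 - 6*n + 4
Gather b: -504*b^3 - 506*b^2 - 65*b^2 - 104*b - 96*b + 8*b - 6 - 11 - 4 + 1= -504*b^3 - 571*b^2 - 192*b - 20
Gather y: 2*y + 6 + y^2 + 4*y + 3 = y^2 + 6*y + 9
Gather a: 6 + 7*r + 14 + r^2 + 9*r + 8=r^2 + 16*r + 28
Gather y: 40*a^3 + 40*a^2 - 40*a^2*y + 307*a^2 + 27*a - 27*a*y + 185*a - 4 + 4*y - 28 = 40*a^3 + 347*a^2 + 212*a + y*(-40*a^2 - 27*a + 4) - 32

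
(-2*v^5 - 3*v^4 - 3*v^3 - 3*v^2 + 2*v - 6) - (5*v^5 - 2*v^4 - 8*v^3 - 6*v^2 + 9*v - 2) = -7*v^5 - v^4 + 5*v^3 + 3*v^2 - 7*v - 4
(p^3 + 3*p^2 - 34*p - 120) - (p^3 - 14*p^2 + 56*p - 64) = 17*p^2 - 90*p - 56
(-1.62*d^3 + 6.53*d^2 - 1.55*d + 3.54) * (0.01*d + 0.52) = -0.0162*d^4 - 0.7771*d^3 + 3.3801*d^2 - 0.7706*d + 1.8408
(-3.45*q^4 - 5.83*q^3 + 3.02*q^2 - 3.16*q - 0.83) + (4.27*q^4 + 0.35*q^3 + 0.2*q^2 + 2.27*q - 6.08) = 0.819999999999999*q^4 - 5.48*q^3 + 3.22*q^2 - 0.89*q - 6.91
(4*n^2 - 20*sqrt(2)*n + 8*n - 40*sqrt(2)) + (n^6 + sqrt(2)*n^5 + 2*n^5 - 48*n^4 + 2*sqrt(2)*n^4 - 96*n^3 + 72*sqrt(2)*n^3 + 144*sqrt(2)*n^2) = n^6 + sqrt(2)*n^5 + 2*n^5 - 48*n^4 + 2*sqrt(2)*n^4 - 96*n^3 + 72*sqrt(2)*n^3 + 4*n^2 + 144*sqrt(2)*n^2 - 20*sqrt(2)*n + 8*n - 40*sqrt(2)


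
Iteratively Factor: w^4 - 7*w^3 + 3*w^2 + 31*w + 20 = (w - 4)*(w^3 - 3*w^2 - 9*w - 5) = (w - 5)*(w - 4)*(w^2 + 2*w + 1) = (w - 5)*(w - 4)*(w + 1)*(w + 1)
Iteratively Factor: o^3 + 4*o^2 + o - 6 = (o + 3)*(o^2 + o - 2) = (o - 1)*(o + 3)*(o + 2)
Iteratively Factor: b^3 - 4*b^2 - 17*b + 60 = (b - 3)*(b^2 - b - 20) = (b - 3)*(b + 4)*(b - 5)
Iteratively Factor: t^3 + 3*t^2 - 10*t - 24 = (t + 4)*(t^2 - t - 6) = (t + 2)*(t + 4)*(t - 3)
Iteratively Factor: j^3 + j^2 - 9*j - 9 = (j + 3)*(j^2 - 2*j - 3) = (j + 1)*(j + 3)*(j - 3)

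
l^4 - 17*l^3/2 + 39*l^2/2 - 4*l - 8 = (l - 4)^2*(l - 1)*(l + 1/2)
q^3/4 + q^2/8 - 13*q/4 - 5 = (q/4 + 1/2)*(q - 4)*(q + 5/2)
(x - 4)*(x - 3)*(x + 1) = x^3 - 6*x^2 + 5*x + 12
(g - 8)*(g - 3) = g^2 - 11*g + 24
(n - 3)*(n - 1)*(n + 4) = n^3 - 13*n + 12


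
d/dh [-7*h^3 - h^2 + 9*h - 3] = -21*h^2 - 2*h + 9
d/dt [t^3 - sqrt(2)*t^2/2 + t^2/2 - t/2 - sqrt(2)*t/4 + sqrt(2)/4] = 3*t^2 - sqrt(2)*t + t - 1/2 - sqrt(2)/4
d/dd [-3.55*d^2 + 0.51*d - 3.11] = 0.51 - 7.1*d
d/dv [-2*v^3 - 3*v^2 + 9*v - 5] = -6*v^2 - 6*v + 9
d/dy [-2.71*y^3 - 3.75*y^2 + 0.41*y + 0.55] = -8.13*y^2 - 7.5*y + 0.41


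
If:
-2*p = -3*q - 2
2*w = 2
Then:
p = 3*q/2 + 1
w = 1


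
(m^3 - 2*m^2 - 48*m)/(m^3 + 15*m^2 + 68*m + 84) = m*(m - 8)/(m^2 + 9*m + 14)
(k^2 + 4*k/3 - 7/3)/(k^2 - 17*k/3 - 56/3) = (k - 1)/(k - 8)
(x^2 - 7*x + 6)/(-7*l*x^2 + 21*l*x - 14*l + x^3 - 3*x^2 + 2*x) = (x - 6)/(-7*l*x + 14*l + x^2 - 2*x)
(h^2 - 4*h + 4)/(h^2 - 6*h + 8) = (h - 2)/(h - 4)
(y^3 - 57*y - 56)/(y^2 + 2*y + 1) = (y^2 - y - 56)/(y + 1)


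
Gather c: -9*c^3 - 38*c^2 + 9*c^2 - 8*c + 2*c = -9*c^3 - 29*c^2 - 6*c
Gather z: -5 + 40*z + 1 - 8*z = 32*z - 4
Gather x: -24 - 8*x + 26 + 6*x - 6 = -2*x - 4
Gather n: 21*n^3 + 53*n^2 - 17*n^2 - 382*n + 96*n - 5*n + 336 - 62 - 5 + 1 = 21*n^3 + 36*n^2 - 291*n + 270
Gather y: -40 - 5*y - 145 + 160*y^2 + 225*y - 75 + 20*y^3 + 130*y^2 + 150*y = 20*y^3 + 290*y^2 + 370*y - 260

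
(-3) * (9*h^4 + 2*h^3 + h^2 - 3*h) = -27*h^4 - 6*h^3 - 3*h^2 + 9*h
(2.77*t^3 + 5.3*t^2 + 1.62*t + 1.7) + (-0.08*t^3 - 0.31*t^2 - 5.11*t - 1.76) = 2.69*t^3 + 4.99*t^2 - 3.49*t - 0.0600000000000001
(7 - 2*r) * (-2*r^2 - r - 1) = 4*r^3 - 12*r^2 - 5*r - 7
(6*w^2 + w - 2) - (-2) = 6*w^2 + w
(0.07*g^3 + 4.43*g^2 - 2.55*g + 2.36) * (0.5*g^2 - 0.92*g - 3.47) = 0.035*g^5 + 2.1506*g^4 - 5.5935*g^3 - 11.8461*g^2 + 6.6773*g - 8.1892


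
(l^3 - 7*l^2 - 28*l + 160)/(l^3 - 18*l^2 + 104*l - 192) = (l + 5)/(l - 6)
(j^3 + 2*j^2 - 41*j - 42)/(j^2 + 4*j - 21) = (j^2 - 5*j - 6)/(j - 3)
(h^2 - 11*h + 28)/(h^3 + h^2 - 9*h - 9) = (h^2 - 11*h + 28)/(h^3 + h^2 - 9*h - 9)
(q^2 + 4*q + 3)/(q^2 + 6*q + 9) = (q + 1)/(q + 3)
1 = 1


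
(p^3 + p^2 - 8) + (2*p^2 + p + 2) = p^3 + 3*p^2 + p - 6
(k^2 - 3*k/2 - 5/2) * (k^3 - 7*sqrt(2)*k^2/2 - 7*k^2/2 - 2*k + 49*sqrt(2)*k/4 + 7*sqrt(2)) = k^5 - 5*k^4 - 7*sqrt(2)*k^4/2 + 3*k^3/4 + 35*sqrt(2)*k^3/2 - 21*sqrt(2)*k^2/8 + 47*k^2/4 - 329*sqrt(2)*k/8 + 5*k - 35*sqrt(2)/2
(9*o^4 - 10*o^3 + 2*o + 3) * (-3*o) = -27*o^5 + 30*o^4 - 6*o^2 - 9*o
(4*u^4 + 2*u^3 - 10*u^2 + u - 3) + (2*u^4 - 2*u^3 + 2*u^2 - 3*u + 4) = 6*u^4 - 8*u^2 - 2*u + 1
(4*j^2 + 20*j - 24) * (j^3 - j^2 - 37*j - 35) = 4*j^5 + 16*j^4 - 192*j^3 - 856*j^2 + 188*j + 840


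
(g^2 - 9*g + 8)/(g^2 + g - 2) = (g - 8)/(g + 2)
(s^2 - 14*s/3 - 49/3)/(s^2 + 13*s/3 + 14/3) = (s - 7)/(s + 2)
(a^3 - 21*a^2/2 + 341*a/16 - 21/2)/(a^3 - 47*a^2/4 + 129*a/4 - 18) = (a - 7/4)/(a - 3)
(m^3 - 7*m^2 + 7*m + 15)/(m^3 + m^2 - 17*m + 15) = (m^2 - 4*m - 5)/(m^2 + 4*m - 5)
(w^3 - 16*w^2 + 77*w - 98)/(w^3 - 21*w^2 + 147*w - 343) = (w - 2)/(w - 7)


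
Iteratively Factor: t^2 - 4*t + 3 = (t - 1)*(t - 3)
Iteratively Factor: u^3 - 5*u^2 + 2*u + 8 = (u + 1)*(u^2 - 6*u + 8) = (u - 2)*(u + 1)*(u - 4)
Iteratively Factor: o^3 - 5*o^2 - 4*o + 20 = (o - 5)*(o^2 - 4) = (o - 5)*(o - 2)*(o + 2)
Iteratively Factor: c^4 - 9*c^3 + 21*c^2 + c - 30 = (c - 3)*(c^3 - 6*c^2 + 3*c + 10) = (c - 3)*(c - 2)*(c^2 - 4*c - 5) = (c - 3)*(c - 2)*(c + 1)*(c - 5)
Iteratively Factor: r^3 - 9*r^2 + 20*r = (r)*(r^2 - 9*r + 20) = r*(r - 5)*(r - 4)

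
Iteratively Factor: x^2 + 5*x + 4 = (x + 4)*(x + 1)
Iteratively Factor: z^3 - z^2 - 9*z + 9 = (z - 3)*(z^2 + 2*z - 3) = (z - 3)*(z - 1)*(z + 3)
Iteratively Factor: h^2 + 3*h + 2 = (h + 2)*(h + 1)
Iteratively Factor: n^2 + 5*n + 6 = (n + 2)*(n + 3)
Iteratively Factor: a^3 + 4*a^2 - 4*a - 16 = (a + 2)*(a^2 + 2*a - 8) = (a + 2)*(a + 4)*(a - 2)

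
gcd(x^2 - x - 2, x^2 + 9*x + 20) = 1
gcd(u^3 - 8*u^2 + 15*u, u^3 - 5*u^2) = u^2 - 5*u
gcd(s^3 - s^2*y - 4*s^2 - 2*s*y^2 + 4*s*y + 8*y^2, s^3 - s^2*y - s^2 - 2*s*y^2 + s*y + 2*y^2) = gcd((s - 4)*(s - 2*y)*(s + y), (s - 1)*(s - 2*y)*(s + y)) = -s^2 + s*y + 2*y^2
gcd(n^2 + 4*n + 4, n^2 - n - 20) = 1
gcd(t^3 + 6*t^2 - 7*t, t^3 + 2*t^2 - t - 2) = t - 1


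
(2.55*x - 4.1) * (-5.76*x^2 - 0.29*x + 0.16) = -14.688*x^3 + 22.8765*x^2 + 1.597*x - 0.656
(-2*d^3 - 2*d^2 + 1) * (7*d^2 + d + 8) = -14*d^5 - 16*d^4 - 18*d^3 - 9*d^2 + d + 8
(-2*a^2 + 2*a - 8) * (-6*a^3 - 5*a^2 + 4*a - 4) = 12*a^5 - 2*a^4 + 30*a^3 + 56*a^2 - 40*a + 32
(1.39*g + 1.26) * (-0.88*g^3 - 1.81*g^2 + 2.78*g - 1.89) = -1.2232*g^4 - 3.6247*g^3 + 1.5836*g^2 + 0.8757*g - 2.3814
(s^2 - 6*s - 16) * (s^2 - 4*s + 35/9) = s^4 - 10*s^3 + 107*s^2/9 + 122*s/3 - 560/9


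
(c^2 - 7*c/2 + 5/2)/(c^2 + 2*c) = (2*c^2 - 7*c + 5)/(2*c*(c + 2))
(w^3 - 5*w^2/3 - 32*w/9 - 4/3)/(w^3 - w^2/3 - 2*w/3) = (w^2 - 7*w/3 - 2)/(w*(w - 1))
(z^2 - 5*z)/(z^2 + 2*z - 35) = z/(z + 7)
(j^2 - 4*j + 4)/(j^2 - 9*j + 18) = (j^2 - 4*j + 4)/(j^2 - 9*j + 18)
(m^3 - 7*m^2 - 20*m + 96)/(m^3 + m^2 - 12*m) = (m - 8)/m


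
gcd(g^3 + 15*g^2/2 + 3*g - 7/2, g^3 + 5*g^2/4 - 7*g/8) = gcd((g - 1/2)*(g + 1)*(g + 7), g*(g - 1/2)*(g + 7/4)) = g - 1/2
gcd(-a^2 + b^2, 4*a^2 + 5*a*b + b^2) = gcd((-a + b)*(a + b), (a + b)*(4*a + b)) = a + b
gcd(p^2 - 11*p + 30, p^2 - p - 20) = p - 5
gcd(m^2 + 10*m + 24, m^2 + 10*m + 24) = m^2 + 10*m + 24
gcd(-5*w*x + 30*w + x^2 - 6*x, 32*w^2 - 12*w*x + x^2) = 1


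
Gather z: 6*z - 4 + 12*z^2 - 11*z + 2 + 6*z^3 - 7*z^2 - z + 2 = 6*z^3 + 5*z^2 - 6*z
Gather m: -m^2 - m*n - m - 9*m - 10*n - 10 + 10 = -m^2 + m*(-n - 10) - 10*n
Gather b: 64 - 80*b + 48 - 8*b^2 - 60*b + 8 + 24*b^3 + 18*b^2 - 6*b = 24*b^3 + 10*b^2 - 146*b + 120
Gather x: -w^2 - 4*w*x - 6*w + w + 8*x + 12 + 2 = -w^2 - 5*w + x*(8 - 4*w) + 14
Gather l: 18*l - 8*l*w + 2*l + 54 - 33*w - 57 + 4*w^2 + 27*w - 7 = l*(20 - 8*w) + 4*w^2 - 6*w - 10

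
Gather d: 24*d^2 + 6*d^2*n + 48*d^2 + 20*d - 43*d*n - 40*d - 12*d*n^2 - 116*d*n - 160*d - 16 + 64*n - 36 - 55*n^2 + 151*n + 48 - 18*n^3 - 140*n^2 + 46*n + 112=d^2*(6*n + 72) + d*(-12*n^2 - 159*n - 180) - 18*n^3 - 195*n^2 + 261*n + 108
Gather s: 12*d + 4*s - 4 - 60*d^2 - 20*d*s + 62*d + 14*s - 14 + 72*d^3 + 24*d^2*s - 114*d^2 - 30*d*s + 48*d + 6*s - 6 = 72*d^3 - 174*d^2 + 122*d + s*(24*d^2 - 50*d + 24) - 24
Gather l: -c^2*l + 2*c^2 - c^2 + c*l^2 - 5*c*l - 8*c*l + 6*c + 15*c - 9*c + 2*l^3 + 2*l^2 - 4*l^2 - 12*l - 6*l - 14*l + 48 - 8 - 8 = c^2 + 12*c + 2*l^3 + l^2*(c - 2) + l*(-c^2 - 13*c - 32) + 32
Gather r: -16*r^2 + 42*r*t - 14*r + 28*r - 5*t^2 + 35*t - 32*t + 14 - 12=-16*r^2 + r*(42*t + 14) - 5*t^2 + 3*t + 2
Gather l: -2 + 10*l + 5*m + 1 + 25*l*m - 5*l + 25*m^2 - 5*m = l*(25*m + 5) + 25*m^2 - 1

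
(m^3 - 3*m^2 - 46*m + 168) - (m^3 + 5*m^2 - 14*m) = -8*m^2 - 32*m + 168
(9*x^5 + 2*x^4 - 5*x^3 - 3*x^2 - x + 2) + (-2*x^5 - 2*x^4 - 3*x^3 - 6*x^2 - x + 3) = 7*x^5 - 8*x^3 - 9*x^2 - 2*x + 5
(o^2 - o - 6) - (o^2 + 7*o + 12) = -8*o - 18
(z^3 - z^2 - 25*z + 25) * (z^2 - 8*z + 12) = z^5 - 9*z^4 - 5*z^3 + 213*z^2 - 500*z + 300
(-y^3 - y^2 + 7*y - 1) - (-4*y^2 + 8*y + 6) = -y^3 + 3*y^2 - y - 7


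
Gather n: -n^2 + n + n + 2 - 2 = -n^2 + 2*n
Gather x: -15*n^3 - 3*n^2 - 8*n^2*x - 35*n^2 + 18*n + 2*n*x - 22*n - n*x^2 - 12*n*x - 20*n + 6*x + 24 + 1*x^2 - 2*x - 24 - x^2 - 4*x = -15*n^3 - 38*n^2 - n*x^2 - 24*n + x*(-8*n^2 - 10*n)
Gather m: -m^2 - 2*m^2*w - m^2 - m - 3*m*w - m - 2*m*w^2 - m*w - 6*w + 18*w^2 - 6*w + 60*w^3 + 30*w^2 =m^2*(-2*w - 2) + m*(-2*w^2 - 4*w - 2) + 60*w^3 + 48*w^2 - 12*w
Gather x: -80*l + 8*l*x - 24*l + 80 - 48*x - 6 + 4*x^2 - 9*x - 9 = -104*l + 4*x^2 + x*(8*l - 57) + 65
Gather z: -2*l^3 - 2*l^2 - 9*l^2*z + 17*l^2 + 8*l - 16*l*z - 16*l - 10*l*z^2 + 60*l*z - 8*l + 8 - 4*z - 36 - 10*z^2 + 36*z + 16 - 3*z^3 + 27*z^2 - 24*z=-2*l^3 + 15*l^2 - 16*l - 3*z^3 + z^2*(17 - 10*l) + z*(-9*l^2 + 44*l + 8) - 12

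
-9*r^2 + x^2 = (-3*r + x)*(3*r + x)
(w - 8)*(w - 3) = w^2 - 11*w + 24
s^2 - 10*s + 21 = (s - 7)*(s - 3)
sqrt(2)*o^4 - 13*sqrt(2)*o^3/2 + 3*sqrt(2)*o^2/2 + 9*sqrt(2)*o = o*(o - 6)*(o - 3/2)*(sqrt(2)*o + sqrt(2))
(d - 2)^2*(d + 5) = d^3 + d^2 - 16*d + 20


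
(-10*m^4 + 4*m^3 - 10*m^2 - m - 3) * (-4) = 40*m^4 - 16*m^3 + 40*m^2 + 4*m + 12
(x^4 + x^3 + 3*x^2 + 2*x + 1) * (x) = x^5 + x^4 + 3*x^3 + 2*x^2 + x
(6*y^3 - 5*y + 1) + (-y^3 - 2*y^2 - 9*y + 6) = 5*y^3 - 2*y^2 - 14*y + 7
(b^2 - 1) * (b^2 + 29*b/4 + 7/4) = b^4 + 29*b^3/4 + 3*b^2/4 - 29*b/4 - 7/4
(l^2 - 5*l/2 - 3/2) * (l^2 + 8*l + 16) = l^4 + 11*l^3/2 - 11*l^2/2 - 52*l - 24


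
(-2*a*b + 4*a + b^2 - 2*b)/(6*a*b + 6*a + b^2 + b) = (-2*a*b + 4*a + b^2 - 2*b)/(6*a*b + 6*a + b^2 + b)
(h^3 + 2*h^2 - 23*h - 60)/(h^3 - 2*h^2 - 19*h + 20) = (h + 3)/(h - 1)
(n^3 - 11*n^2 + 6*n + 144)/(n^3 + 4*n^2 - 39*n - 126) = (n - 8)/(n + 7)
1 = 1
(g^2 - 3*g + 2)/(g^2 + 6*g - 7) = (g - 2)/(g + 7)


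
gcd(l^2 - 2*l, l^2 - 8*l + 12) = l - 2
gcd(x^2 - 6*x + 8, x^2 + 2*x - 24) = x - 4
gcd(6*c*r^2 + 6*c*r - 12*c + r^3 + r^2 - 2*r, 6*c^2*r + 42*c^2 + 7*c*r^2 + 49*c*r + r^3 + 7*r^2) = 6*c + r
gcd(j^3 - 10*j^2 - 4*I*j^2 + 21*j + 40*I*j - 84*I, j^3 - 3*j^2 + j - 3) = j - 3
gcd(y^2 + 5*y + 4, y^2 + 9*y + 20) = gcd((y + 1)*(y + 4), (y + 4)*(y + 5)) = y + 4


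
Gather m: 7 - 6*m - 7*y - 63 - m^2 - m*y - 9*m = -m^2 + m*(-y - 15) - 7*y - 56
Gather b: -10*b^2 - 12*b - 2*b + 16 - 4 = -10*b^2 - 14*b + 12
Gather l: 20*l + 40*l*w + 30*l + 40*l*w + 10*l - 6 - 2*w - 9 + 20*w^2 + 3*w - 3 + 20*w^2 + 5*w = l*(80*w + 60) + 40*w^2 + 6*w - 18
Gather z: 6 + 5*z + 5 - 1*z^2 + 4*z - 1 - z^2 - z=-2*z^2 + 8*z + 10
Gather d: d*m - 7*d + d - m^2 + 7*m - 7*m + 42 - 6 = d*(m - 6) - m^2 + 36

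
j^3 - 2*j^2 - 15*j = j*(j - 5)*(j + 3)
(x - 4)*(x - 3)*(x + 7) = x^3 - 37*x + 84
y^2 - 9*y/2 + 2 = (y - 4)*(y - 1/2)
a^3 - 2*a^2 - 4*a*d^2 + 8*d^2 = (a - 2)*(a - 2*d)*(a + 2*d)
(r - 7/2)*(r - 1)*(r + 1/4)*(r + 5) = r^4 + 3*r^3/4 - 151*r^2/8 + 51*r/4 + 35/8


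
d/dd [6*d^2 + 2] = 12*d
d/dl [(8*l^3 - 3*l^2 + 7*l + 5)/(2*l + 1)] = (32*l^3 + 18*l^2 - 6*l - 3)/(4*l^2 + 4*l + 1)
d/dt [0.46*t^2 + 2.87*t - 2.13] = 0.92*t + 2.87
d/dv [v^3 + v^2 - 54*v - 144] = 3*v^2 + 2*v - 54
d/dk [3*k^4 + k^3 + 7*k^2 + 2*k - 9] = 12*k^3 + 3*k^2 + 14*k + 2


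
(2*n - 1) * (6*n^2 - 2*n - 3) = 12*n^3 - 10*n^2 - 4*n + 3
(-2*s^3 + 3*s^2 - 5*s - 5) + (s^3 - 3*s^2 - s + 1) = -s^3 - 6*s - 4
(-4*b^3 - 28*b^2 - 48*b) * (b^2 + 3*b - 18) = -4*b^5 - 40*b^4 - 60*b^3 + 360*b^2 + 864*b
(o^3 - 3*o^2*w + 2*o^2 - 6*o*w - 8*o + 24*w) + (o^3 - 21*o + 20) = 2*o^3 - 3*o^2*w + 2*o^2 - 6*o*w - 29*o + 24*w + 20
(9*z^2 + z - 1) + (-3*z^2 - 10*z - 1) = 6*z^2 - 9*z - 2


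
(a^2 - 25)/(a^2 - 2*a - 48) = (25 - a^2)/(-a^2 + 2*a + 48)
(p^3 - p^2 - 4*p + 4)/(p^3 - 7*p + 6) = (p + 2)/(p + 3)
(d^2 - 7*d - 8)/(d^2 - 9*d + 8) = (d + 1)/(d - 1)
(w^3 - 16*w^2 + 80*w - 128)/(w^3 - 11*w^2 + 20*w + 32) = (w - 4)/(w + 1)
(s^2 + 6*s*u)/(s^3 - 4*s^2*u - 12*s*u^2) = (s + 6*u)/(s^2 - 4*s*u - 12*u^2)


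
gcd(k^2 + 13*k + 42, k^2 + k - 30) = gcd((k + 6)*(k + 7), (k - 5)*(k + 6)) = k + 6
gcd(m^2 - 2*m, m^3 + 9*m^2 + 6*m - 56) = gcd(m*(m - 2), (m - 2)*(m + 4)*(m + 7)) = m - 2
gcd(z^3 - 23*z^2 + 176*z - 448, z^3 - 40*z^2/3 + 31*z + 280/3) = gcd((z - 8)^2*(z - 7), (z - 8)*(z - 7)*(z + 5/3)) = z^2 - 15*z + 56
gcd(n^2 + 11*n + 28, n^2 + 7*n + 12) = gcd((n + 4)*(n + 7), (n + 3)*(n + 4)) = n + 4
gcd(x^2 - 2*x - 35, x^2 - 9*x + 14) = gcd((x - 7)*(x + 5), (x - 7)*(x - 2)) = x - 7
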